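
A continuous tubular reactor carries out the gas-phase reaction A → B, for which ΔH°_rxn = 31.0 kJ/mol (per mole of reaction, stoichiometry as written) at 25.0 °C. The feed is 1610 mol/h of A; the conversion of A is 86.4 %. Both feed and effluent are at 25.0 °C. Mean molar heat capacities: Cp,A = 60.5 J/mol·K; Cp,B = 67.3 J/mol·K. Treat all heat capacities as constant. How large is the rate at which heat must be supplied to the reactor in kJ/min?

Extent of reaction ξ = 0.864 × 1610 = 1391 mol/h
Reaction term: ξ·ΔH°_rxn = 1391 × 31.0 = 43122 kJ/h
Q = ΔH = 43122 kJ/h = 11.978 kW
Heat supplied = 718.7 kJ/min

Q_in = 719 kJ/min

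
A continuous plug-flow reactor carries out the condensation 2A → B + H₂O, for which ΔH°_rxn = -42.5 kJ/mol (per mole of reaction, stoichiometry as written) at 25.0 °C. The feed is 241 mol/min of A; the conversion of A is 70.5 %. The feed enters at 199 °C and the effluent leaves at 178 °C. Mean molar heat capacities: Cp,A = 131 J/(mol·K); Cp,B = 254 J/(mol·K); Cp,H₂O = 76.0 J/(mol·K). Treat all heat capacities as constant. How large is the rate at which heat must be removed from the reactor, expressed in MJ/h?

Extent of reaction ξ = 0.705 × 241 / 2 = 84.953 mol/min
Reaction term: ξ·ΔH°_rxn = 84.953 × -42.5 = -3610.5 kJ/min
Sensible, feed 199→25 °C: -5493.4 kJ/min
Outlet flows (mol/min): A 71.095, B 84.953, H₂O 84.953
Sensible, products 25→178 °C: 5714.2 kJ/min
Q = ΔH = -3389.6 kJ/min = -56.494 kW
Heat removed = 203.38 MJ/h

Q_out = 203 MJ/h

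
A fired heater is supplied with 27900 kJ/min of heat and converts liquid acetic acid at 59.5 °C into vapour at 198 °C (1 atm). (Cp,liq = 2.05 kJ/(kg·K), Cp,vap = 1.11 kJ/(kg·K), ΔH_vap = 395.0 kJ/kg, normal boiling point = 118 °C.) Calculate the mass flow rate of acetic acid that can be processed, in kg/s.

Δh = 2.05×(118−59.5) + 395.0 + 1.11×(198−118) = 603.72 kJ/kg
Q = 27900 kJ/min = 465 kJ/s = 465 kJ/s
ṁ = Q/Δh = 465 / 603.72 = 0.77022 kg/s

ṁ = 0.770 kg/s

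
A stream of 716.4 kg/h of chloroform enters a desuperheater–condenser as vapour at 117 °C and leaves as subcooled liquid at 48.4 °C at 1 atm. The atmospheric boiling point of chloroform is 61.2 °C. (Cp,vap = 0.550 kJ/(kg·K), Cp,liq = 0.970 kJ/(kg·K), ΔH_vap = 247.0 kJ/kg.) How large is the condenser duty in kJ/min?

Q_c = 3460 kJ/min

vapour 117→61.2 °C: -30.69 kJ/kg
condensation at 61.2 °C: -247 kJ/kg
liquid 61.2→48.4 °C: -12.416 kJ/kg
Δh = -30.69 + -247 + -12.416 = -290.11 kJ/kg
Q = ṁ·Δh = 716.4 kg/h × -290.11 kJ/kg = -207830 kJ/h
|Q| = 57.731 kW = 3463.9 kJ/min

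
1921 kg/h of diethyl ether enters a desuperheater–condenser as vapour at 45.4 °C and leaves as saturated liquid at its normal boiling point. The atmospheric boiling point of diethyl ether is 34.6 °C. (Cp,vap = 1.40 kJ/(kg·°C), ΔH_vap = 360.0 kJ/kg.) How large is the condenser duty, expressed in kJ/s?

vapour 45.4→34.6 °C: -15.12 kJ/kg
condensation at 34.6 °C: -360 kJ/kg
Δh = -15.12 + -360 = -375.12 kJ/kg
Q = ṁ·Δh = 1921 kg/h × -375.12 kJ/kg = -720610 kJ/h
|Q| = 200.17 kW

Q_c = 200 kJ/s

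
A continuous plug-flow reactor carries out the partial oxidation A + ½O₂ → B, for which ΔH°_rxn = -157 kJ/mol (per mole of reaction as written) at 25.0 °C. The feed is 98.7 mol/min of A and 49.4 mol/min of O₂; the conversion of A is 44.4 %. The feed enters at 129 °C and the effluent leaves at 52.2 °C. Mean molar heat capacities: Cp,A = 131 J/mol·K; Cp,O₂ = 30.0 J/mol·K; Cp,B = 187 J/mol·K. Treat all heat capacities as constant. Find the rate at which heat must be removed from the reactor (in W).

Q_out = 132000 W

Extent of reaction ξ = 0.444 × 98.7 = 43.823 mol/min
Reaction term: ξ·ΔH°_rxn = 43.823 × -157 = -6880.2 kJ/min
Sensible, feed 129→25 °C: -1498.8 kJ/min
Outlet flows (mol/min): A 54.877, O₂ 27.489, B 43.823
Sensible, products 25→52.2 °C: 440.87 kJ/min
Q = ΔH = -7938.1 kJ/min = -132.3 kW
Heat removed = 132300 W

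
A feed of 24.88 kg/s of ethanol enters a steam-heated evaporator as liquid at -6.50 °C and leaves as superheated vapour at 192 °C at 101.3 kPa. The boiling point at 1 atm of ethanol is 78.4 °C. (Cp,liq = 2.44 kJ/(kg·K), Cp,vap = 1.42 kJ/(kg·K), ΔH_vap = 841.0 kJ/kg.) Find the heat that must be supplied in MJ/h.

liquid -6.50→78.4 °C: 207.16 kJ/kg
vaporisation at 78.4 °C: 841 kJ/kg
vapour 78.4→192 °C: 161.31 kJ/kg
Δh = 207.16 + 841 + 161.31 = 1209.5 kJ/kg
Q = ṁ·Δh = 24.88 kg/s × 1209.5 kJ/kg = 30092 kJ/s
|Q| = 30092 kW = 108330 MJ/h

Q = 108000 MJ/h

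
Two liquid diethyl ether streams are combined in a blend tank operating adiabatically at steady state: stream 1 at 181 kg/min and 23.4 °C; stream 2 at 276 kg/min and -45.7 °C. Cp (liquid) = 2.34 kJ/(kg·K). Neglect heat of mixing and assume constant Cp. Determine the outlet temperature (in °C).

T_out = -18.3 °C

Adiabatic, steady state ⇒ Σ ṁᵢCp,ᵢ(T_out − Tᵢ) = 0
T_out = Σ ṁᵢCp,ᵢTᵢ / Σ ṁᵢCp,ᵢ
      = -19604 / 1069.4 = -18.332 °C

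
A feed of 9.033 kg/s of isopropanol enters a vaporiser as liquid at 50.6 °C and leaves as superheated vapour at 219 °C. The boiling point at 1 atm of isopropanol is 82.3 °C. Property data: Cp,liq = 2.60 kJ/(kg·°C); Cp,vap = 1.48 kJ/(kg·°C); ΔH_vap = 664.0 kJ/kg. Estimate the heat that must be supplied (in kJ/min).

Q = 514000 kJ/min

liquid 50.6→82.3 °C: 82.42 kJ/kg
vaporisation at 82.3 °C: 664 kJ/kg
vapour 82.3→219 °C: 202.32 kJ/kg
Δh = 82.42 + 664 + 202.32 = 948.74 kJ/kg
Q = ṁ·Δh = 9.033 kg/s × 948.74 kJ/kg = 8569.9 kJ/s
|Q| = 8569.9 kW = 514200 kJ/min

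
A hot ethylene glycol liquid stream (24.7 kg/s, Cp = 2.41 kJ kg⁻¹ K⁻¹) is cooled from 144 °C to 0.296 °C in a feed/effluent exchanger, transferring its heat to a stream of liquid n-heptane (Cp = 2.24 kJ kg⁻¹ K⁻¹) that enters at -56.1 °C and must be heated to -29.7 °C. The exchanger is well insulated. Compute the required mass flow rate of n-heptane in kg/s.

ṁ_c = 145 kg/s

Heat released by hot stream: Q = 24.7 × 2.41 × (144 − 0.296) = 8554.3 kJ/s
Energy balance on cold side (adiabatic exchanger): Q = ṁ_c·Cp_c·(T_c,out − T_c,in)
ṁ_c = 8554.3 / [2.24 × (-29.7 − -56.1)] = 144.65 kg/s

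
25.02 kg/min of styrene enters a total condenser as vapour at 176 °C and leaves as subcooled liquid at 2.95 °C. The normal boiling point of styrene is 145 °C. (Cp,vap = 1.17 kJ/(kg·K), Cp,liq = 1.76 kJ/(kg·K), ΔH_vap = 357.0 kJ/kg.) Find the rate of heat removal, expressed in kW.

Q_c = 268 kW

vapour 176→145 °C: -36.27 kJ/kg
condensation at 145 °C: -357 kJ/kg
liquid 145→2.95 °C: -250.01 kJ/kg
Δh = -36.27 + -357 + -250.01 = -643.28 kJ/kg
Q = ṁ·Δh = 25.02 kg/min × -643.28 kJ/kg = -16095 kJ/min
|Q| = 268.25 kW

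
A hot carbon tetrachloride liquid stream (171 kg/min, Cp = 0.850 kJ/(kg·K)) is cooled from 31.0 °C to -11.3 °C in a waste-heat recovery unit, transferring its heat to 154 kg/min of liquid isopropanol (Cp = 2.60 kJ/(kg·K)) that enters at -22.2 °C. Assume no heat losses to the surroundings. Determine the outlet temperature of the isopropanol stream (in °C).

T_c,out = -6.84 °C

Heat released by hot stream: Q = 171 × 0.850 × (31.0 − -11.3) = 6148.3 kJ/min
Energy balance on cold side (adiabatic exchanger): Q = ṁ_c·Cp_c·(T_c,out − T_c,in)
T_c,out = -22.2 + 6148.3/(154 × 2.60) = -6.8446 °C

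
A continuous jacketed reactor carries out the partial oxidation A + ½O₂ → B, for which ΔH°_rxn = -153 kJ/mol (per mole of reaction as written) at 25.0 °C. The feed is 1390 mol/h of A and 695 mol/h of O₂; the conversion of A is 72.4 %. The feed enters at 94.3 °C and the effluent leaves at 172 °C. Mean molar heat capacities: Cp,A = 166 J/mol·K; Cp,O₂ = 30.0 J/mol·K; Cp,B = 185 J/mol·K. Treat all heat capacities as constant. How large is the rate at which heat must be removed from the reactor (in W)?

Q_out = 37200 W

Extent of reaction ξ = 0.724 × 1390 = 1006.4 mol/h
Reaction term: ξ·ΔH°_rxn = 1006.4 × -153 = -153970 kJ/h
Sensible, feed 94.3→25 °C: -17435 kJ/h
Outlet flows (mol/h): A 383.64, O₂ 191.82, B 1006.4
Sensible, products 25→172 °C: 37575 kJ/h
Q = ΔH = -133830 kJ/h = -37.176 kW
Heat removed = 37176 W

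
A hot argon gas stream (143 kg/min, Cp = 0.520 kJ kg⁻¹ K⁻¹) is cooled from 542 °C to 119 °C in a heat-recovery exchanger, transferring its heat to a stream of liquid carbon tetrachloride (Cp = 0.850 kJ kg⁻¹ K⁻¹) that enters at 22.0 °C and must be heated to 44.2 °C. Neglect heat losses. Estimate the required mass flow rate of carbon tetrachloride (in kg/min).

ṁ_c = 1670 kg/min

Heat released by hot stream: Q = 143 × 0.520 × (542 − 119) = 31454 kJ/min
Energy balance on cold side (adiabatic exchanger): Q = ṁ_c·Cp_c·(T_c,out − T_c,in)
ṁ_c = 31454 / [0.850 × (44.2 − 22.0)] = 1666.9 kg/min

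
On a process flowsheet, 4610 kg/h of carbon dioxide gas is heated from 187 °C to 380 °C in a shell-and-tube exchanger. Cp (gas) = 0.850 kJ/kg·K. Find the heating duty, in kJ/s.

Q = ṁ·Cp·ΔT = 4610 × 0.850 × (380 − 187) = 756270 kJ/h
Converting: 756270 / 3600 s = 210.08 kW

Q = 210 kJ/s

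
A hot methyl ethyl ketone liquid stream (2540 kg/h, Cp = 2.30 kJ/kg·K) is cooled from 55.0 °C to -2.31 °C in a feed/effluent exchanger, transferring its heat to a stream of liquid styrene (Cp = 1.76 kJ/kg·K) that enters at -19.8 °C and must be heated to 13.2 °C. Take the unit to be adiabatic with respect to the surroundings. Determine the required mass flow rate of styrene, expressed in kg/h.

Heat released by hot stream: Q = 2540 × 2.30 × (55.0 − -2.31) = 334810 kJ/h
Energy balance on cold side (adiabatic exchanger): Q = ṁ_c·Cp_c·(T_c,out − T_c,in)
ṁ_c = 334810 / [1.76 × (13.2 − -19.8)] = 5764.5 kg/h

ṁ_c = 5760 kg/h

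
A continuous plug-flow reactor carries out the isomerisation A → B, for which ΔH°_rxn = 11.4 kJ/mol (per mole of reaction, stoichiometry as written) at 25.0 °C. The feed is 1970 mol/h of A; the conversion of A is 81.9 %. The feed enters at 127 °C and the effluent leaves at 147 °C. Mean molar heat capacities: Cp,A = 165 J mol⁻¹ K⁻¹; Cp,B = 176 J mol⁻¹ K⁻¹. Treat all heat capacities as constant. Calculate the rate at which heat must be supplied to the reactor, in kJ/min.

Extent of reaction ξ = 0.819 × 1970 = 1613.4 mol/h
Reaction term: ξ·ΔH°_rxn = 1613.4 × 11.4 = 18393 kJ/h
Sensible, feed 127→25 °C: -33155 kJ/h
Outlet flows (mol/h): A 356.57, B 1613.4
Sensible, products 25→147 °C: 41821 kJ/h
Q = ΔH = 27059 kJ/h = 7.5165 kW
Heat supplied = 450.99 kJ/min

Q_in = 451 kJ/min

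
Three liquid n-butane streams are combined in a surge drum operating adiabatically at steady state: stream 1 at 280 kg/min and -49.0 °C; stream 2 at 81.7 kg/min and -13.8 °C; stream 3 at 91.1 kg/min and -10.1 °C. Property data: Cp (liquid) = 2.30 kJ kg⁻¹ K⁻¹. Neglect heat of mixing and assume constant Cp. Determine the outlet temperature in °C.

No heat crosses the boundary, so H_out = H_in.
Σ ṁᵢCp,ᵢTᵢ = 280×2.30×-49.0 + 81.7×2.30×-13.8 + 91.1×2.30×-10.1 = -36265
Σ ṁᵢCp,ᵢ = 280×2.30 + 81.7×2.30 + 91.1×2.30 = 1041.4
T_out = -36265 / 1041.4 = -34.822 °C

T_out = -34.8 °C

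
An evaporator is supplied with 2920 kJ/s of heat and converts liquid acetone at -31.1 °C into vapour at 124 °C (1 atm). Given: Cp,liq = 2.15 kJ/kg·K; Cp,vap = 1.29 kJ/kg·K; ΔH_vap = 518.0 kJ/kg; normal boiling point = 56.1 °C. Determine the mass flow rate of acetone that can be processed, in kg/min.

ṁ = 221 kg/min

Δh = 2.15×(56.1−-31.1) + 518.0 + 1.29×(124−56.1) = 793.07 kJ/kg
Q = 2920 kJ/s = 2920 kJ/s = 175200 kJ/min
ṁ = Q/Δh = 175200 / 793.07 = 220.91 kg/min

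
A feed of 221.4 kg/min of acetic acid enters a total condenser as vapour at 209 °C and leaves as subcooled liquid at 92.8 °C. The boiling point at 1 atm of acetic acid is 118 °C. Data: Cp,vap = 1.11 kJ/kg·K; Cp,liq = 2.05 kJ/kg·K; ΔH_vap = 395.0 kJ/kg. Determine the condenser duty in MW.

vapour 209→118 °C: -101.01 kJ/kg
condensation at 118 °C: -395 kJ/kg
liquid 118→92.8 °C: -51.66 kJ/kg
Δh = -101.01 + -395 + -51.66 = -547.67 kJ/kg
Q = ṁ·Δh = 221.4 kg/min × -547.67 kJ/kg = -121250 kJ/min
|Q| = 2020.9 kW = 2.0209 MW

Q_c = 2.02 MW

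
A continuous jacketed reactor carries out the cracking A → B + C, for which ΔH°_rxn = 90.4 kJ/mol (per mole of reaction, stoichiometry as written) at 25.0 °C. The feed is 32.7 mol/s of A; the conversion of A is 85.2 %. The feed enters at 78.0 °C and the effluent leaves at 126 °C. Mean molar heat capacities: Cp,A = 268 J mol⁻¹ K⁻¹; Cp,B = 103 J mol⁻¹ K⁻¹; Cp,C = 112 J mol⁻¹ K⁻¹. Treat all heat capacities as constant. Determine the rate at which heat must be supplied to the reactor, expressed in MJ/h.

Extent of reaction ξ = 0.852 × 32.7 = 27.86 mol/s
Reaction term: ξ·ΔH°_rxn = 27.86 × 90.4 = 2518.6 kJ/s
Sensible, feed 78.0→25 °C: -464.47 kJ/s
Outlet flows (mol/s): A 4.8396, B 27.86, C 27.86
Sensible, products 25→126 °C: 735.99 kJ/s
Q = ΔH = 2790.1 kJ/s = 2790.1 kW
Heat supplied = 10044 MJ/h

Q_in = 10000 MJ/h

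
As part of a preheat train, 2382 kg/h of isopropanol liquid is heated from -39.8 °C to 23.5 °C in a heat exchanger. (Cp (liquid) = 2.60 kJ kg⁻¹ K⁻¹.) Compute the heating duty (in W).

Q = 109000 W

Q = ṁ·Cp·ΔT = 2382 × 2.60 × (23.5 − -39.8) = 392030 kJ/h
Converting: 392030 / 3600 s = 108.9 kW
Heating duty = 108900 W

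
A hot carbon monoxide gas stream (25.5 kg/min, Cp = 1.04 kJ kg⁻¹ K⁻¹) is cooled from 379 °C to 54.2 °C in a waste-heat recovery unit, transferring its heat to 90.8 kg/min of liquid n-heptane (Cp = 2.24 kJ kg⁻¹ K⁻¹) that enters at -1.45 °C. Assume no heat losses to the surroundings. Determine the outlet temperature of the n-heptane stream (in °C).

Heat released by hot stream: Q = 25.5 × 1.04 × (379 − 54.2) = 8613.7 kJ/min
Energy balance on cold side (adiabatic exchanger): Q = ṁ_c·Cp_c·(T_c,out − T_c,in)
T_c,out = -1.45 + 8613.7/(90.8 × 2.24) = 40.9 °C

T_c,out = 40.9 °C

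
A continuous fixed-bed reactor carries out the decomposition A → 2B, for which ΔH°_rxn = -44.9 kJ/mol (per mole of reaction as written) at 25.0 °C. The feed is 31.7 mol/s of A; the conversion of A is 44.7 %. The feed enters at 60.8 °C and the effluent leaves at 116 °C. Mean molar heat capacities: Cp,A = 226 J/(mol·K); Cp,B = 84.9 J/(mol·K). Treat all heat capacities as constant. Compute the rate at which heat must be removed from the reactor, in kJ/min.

Extent of reaction ξ = 0.447 × 31.7 = 14.17 mol/s
Reaction term: ξ·ΔH°_rxn = 14.17 × -44.9 = -636.23 kJ/s
Sensible, feed 60.8→25 °C: -256.48 kJ/s
Outlet flows (mol/s): A 17.53, B 28.34
Sensible, products 25→116 °C: 579.47 kJ/s
Q = ΔH = -313.23 kJ/s = -313.23 kW
Heat removed = 18794 kJ/min

Q_out = 18800 kJ/min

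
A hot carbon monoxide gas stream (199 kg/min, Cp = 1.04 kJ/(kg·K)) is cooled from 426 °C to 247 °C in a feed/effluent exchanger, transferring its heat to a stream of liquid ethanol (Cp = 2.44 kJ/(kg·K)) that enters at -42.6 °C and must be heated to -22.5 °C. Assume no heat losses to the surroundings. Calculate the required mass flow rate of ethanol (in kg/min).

ṁ_c = 755 kg/min

Heat released by hot stream: Q = 199 × 1.04 × (426 − 247) = 37046 kJ/min
Energy balance on cold side (adiabatic exchanger): Q = ṁ_c·Cp_c·(T_c,out − T_c,in)
ṁ_c = 37046 / [2.44 × (-22.5 − -42.6)] = 755.36 kg/min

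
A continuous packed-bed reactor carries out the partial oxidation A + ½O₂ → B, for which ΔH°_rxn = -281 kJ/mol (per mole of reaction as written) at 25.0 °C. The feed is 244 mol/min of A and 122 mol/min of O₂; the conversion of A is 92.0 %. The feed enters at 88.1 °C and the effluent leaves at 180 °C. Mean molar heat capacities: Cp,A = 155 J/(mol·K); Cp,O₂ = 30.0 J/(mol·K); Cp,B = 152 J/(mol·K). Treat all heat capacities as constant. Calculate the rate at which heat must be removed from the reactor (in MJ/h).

Q_out = 3590 MJ/h

Extent of reaction ξ = 0.920 × 244 = 224.48 mol/min
Reaction term: ξ·ΔH°_rxn = 224.48 × -281 = -63079 kJ/min
Sensible, feed 88.1→25 °C: -2617.4 kJ/min
Outlet flows (mol/min): A 19.52, O₂ 9.76, B 224.48
Sensible, products 25→180 °C: 5803.1 kJ/min
Q = ΔH = -59893 kJ/min = -998.22 kW
Heat removed = 3593.6 MJ/h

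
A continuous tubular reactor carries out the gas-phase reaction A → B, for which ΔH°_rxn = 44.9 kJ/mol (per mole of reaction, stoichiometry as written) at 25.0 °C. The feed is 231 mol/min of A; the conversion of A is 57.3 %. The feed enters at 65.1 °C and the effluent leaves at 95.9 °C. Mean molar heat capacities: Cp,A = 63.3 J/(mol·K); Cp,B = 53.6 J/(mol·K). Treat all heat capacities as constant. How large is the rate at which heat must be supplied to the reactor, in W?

Q_in = 105000 W

Extent of reaction ξ = 0.573 × 231 = 132.36 mol/min
Reaction term: ξ·ΔH°_rxn = 132.36 × 44.9 = 5943.1 kJ/min
Sensible, feed 65.1→25 °C: -586.35 kJ/min
Outlet flows (mol/min): A 98.637, B 132.36
Sensible, products 25→95.9 °C: 945.69 kJ/min
Q = ΔH = 6302.4 kJ/min = 105.04 kW
Heat supplied = 105040 W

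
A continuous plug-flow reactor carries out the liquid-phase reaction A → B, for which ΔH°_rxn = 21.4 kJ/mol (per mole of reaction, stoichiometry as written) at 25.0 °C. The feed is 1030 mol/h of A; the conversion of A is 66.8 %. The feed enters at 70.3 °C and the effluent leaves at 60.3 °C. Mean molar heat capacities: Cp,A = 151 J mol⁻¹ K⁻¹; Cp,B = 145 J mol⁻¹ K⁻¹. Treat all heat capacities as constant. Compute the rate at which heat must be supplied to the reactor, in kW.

Q_in = 3.62 kW

Extent of reaction ξ = 0.668 × 1030 = 688.04 mol/h
Reaction term: ξ·ΔH°_rxn = 688.04 × 21.4 = 14724 kJ/h
Sensible, feed 70.3→25 °C: -7045.5 kJ/h
Outlet flows (mol/h): A 341.96, B 688.04
Sensible, products 25→60.3 °C: 5344.5 kJ/h
Q = ΔH = 13023 kJ/h = 3.6175 kW
Heat supplied = 3.6175 kW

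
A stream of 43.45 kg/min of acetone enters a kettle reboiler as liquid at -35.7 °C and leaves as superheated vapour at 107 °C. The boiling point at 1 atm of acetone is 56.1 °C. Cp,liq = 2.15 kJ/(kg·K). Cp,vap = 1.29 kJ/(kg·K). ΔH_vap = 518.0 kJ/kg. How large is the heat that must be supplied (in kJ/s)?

liquid -35.7→56.1 °C: 197.37 kJ/kg
vaporisation at 56.1 °C: 518 kJ/kg
vapour 56.1→107 °C: 65.661 kJ/kg
Δh = 197.37 + 518 + 65.661 = 781.03 kJ/kg
Q = ṁ·Δh = 43.45 kg/min × 781.03 kJ/kg = 33936 kJ/min
|Q| = 565.6 kW

Q = 566 kJ/s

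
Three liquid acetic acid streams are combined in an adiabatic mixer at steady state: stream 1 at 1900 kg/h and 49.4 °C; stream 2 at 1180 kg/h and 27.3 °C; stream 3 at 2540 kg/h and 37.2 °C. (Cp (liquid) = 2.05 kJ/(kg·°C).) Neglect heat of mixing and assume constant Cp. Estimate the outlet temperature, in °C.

T_out = 39.2 °C

Energy balance with Q = 0: Σ ṁᵢCp,ᵢ(T_out − Tᵢ) = 0
T_out = Σ ṁᵢCp,ᵢTᵢ / Σ ṁᵢCp,ᵢ
      = 452150 / 11521 = 39.246 °C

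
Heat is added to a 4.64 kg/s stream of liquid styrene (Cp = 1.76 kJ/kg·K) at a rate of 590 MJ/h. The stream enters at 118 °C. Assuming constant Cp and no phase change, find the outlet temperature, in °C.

T_out = 138 °C

Q = 590 MJ/h = 163.89 kJ/s
ΔT = Q/(ṁ·Cp) = 163.89/(4.64×1.76) = 20.069 K
T_out = 118 + 20.069 = 138.07 °C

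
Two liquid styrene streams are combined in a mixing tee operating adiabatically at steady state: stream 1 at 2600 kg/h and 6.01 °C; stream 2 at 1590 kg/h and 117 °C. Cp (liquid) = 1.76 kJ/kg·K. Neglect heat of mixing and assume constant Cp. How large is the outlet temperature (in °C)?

T_out = 48.1 °C

Adiabatic, steady state ⇒ Σ ṁᵢCp,ᵢ(T_out − Tᵢ) = 0
T_out = Σ ṁᵢCp,ᵢTᵢ / Σ ṁᵢCp,ᵢ
      = 354910 / 7374.4 = 48.128 °C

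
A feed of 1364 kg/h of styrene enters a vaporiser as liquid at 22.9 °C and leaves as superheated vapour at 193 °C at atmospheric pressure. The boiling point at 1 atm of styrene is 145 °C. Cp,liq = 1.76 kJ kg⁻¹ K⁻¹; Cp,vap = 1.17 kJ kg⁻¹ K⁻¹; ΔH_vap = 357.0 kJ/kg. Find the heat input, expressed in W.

liquid 22.9→145 °C: 214.9 kJ/kg
vaporisation at 145 °C: 357 kJ/kg
vapour 145→193 °C: 56.16 kJ/kg
Δh = 214.9 + 357 + 56.16 = 628.06 kJ/kg
Q = ṁ·Δh = 1364 kg/h × 628.06 kJ/kg = 856670 kJ/h
|Q| = 237.96 kW = 237960 W

Q = 238000 W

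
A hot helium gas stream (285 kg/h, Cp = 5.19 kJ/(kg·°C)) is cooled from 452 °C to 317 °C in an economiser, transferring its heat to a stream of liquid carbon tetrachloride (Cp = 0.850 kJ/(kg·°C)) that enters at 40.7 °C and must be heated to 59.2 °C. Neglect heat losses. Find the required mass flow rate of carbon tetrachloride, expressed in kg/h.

Heat released by hot stream: Q = 285 × 5.19 × (452 − 317) = 199690 kJ/h
Energy balance on cold side (adiabatic exchanger): Q = ṁ_c·Cp_c·(T_c,out − T_c,in)
ṁ_c = 199690 / [0.850 × (59.2 − 40.7)] = 12699 kg/h

ṁ_c = 12700 kg/h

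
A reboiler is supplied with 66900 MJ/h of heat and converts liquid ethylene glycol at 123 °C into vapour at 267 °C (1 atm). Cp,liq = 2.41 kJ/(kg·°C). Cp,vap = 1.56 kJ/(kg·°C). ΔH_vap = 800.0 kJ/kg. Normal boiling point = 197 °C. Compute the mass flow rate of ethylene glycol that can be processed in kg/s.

ṁ = 17.1 kg/s

Δh = 2.41×(197−123) + 800.0 + 1.56×(267−197) = 1087.5 kJ/kg
Q = 66900 MJ/h = 18583 kJ/s = 18583 kJ/s
ṁ = Q/Δh = 18583 / 1087.5 = 17.087 kg/s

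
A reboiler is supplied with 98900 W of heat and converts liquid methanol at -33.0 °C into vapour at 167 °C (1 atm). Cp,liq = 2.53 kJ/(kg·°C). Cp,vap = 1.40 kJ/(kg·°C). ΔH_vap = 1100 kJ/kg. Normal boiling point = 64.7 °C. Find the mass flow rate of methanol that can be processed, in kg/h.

ṁ = 239 kg/h

Δh = 2.53×(64.7−-33.0) + 1100 + 1.40×(167−64.7) = 1490.4 kJ/kg
Q = 98900 W = 98.9 kJ/s = 356040 kJ/h
ṁ = Q/Δh = 356040 / 1490.4 = 238.89 kg/h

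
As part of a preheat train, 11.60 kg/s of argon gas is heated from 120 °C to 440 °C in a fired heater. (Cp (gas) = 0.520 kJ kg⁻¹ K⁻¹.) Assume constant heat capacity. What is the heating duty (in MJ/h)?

Q = 6950 MJ/h

Q = ṁ·Cp·ΔT = 11.60 × 0.520 × (440 − 120) = 1930.2 kJ/s
Heating duty = 6948.9 MJ/h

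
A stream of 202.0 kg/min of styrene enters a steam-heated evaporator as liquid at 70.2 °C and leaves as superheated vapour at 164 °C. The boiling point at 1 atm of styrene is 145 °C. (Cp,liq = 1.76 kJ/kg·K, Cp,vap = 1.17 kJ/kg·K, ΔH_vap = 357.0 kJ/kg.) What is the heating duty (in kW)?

Q = 1720 kW

liquid 70.2→145 °C: 131.65 kJ/kg
vaporisation at 145 °C: 357 kJ/kg
vapour 145→164 °C: 22.23 kJ/kg
Δh = 131.65 + 357 + 22.23 = 510.88 kJ/kg
Q = ṁ·Δh = 202.0 kg/min × 510.88 kJ/kg = 103200 kJ/min
|Q| = 1720 kW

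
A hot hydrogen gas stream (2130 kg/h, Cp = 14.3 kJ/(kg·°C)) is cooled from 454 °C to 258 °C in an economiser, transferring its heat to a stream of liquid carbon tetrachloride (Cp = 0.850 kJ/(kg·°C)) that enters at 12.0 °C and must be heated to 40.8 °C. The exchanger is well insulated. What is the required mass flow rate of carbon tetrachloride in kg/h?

Heat released by hot stream: Q = 2130 × 14.3 × (454 − 258) = 5.97e+06 kJ/h
Energy balance on cold side (adiabatic exchanger): Q = ṁ_c·Cp_c·(T_c,out − T_c,in)
ṁ_c = 5.97e+06 / [0.850 × (40.8 − 12.0)] = 243870 kg/h

ṁ_c = 244000 kg/h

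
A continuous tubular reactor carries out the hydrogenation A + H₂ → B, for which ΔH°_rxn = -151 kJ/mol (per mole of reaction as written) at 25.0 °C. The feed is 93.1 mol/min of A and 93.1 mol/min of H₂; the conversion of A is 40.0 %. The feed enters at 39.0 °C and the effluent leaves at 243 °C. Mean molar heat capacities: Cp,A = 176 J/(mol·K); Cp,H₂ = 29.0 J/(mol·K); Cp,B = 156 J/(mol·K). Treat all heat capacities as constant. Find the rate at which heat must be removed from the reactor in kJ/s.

Extent of reaction ξ = 0.400 × 93.1 = 37.24 mol/min
Reaction term: ξ·ΔH°_rxn = 37.24 × -151 = -5623.2 kJ/min
Sensible, feed 39.0→25 °C: -267.2 kJ/min
Outlet flows (mol/min): A 55.86, H₂ 55.86, B 37.24
Sensible, products 25→243 °C: 3762.8 kJ/min
Q = ΔH = -2127.6 kJ/min = -35.46 kW
Heat removed = 35.46 kJ/s

Q_out = 35.5 kJ/s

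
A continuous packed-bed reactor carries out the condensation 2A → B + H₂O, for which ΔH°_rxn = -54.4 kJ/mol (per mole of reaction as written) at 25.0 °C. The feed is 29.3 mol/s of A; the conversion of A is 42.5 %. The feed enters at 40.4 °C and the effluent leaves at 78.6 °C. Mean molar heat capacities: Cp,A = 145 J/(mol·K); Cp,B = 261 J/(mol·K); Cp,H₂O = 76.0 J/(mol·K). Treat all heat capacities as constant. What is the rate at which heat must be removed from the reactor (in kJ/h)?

Extent of reaction ξ = 0.425 × 29.3 / 2 = 6.2263 mol/s
Reaction term: ξ·ΔH°_rxn = 6.2263 × -54.4 = -338.71 kJ/s
Sensible, feed 40.4→25 °C: -65.427 kJ/s
Outlet flows (mol/s): A 16.848, B 6.2263, H₂O 6.2263
Sensible, products 25→78.6 °C: 243.4 kJ/s
Q = ΔH = -160.73 kJ/s = -160.73 kW
Heat removed = 578630 kJ/h

Q_out = 579000 kJ/h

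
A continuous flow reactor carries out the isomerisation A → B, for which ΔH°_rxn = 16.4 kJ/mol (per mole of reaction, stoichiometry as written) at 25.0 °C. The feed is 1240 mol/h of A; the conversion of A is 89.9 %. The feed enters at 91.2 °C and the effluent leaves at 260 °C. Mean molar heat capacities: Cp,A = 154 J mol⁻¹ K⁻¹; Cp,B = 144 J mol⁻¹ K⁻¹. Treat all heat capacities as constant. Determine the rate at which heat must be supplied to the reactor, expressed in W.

Extent of reaction ξ = 0.899 × 1240 = 1114.8 mol/h
Reaction term: ξ·ΔH°_rxn = 1114.8 × 16.4 = 18282 kJ/h
Sensible, feed 91.2→25 °C: -12642 kJ/h
Outlet flows (mol/h): A 125.24, B 1114.8
Sensible, products 25→260 °C: 42256 kJ/h
Q = ΔH = 47896 kJ/h = 13.305 kW
Heat supplied = 13305 W

Q_in = 13300 W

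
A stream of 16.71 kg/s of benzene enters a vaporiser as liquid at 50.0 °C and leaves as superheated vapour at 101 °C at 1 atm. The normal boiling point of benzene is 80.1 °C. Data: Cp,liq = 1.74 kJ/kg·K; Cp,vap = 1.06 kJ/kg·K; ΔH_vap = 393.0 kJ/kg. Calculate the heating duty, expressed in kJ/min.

Q = 469000 kJ/min

liquid 50.0→80.1 °C: 52.374 kJ/kg
vaporisation at 80.1 °C: 393 kJ/kg
vapour 80.1→101 °C: 22.154 kJ/kg
Δh = 52.374 + 393 + 22.154 = 467.53 kJ/kg
Q = ṁ·Δh = 16.71 kg/s × 467.53 kJ/kg = 7812.4 kJ/s
|Q| = 7812.4 kW = 468740 kJ/min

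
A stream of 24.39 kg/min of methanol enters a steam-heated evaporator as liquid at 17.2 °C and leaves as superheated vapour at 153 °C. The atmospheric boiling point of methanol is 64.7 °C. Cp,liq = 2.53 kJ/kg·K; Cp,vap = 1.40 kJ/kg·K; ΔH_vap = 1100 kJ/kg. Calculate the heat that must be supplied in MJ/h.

Q = 1970 MJ/h

liquid 17.2→64.7 °C: 120.17 kJ/kg
vaporisation at 64.7 °C: 1100 kJ/kg
vapour 64.7→153 °C: 123.62 kJ/kg
Δh = 120.17 + 1100 + 123.62 = 1343.8 kJ/kg
Q = ṁ·Δh = 24.39 kg/min × 1343.8 kJ/kg = 32775 kJ/min
|Q| = 546.25 kW = 1966.5 MJ/h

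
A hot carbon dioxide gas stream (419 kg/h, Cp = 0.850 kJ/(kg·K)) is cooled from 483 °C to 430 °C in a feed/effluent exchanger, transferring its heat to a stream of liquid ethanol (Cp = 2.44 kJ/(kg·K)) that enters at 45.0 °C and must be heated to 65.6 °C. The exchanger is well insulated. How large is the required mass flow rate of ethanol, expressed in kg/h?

Heat released by hot stream: Q = 419 × 0.850 × (483 − 430) = 18876 kJ/h
Energy balance on cold side (adiabatic exchanger): Q = ṁ_c·Cp_c·(T_c,out − T_c,in)
ṁ_c = 18876 / [2.44 × (65.6 − 45.0)] = 375.54 kg/h

ṁ_c = 376 kg/h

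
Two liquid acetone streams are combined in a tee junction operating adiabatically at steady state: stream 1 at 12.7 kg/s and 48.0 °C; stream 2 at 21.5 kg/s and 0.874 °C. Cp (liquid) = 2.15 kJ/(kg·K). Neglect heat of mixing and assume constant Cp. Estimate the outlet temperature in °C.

No heat crosses the boundary, so H_out = H_in.
T_out = Σ ṁᵢCp,ᵢTᵢ / Σ ṁᵢCp,ᵢ
      = 1351 / 73.53 = 18.374 °C

T_out = 18.4 °C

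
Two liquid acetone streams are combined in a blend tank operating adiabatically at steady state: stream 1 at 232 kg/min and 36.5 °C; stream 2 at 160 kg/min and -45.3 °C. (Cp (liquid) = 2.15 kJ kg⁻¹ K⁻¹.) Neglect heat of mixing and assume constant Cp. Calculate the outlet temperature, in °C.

Adiabatic, steady state ⇒ Σ ṁᵢCp,ᵢ(T_out − Tᵢ) = 0
T_out = Σ ṁᵢCp,ᵢTᵢ / Σ ṁᵢCp,ᵢ
      = 2623 / 842.8 = 3.1122 °C

T_out = 3.11 °C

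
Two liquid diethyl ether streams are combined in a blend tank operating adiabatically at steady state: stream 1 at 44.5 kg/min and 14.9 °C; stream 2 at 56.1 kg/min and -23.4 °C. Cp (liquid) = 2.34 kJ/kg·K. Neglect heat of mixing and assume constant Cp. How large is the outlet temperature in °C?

Adiabatic, steady state ⇒ Σ ṁᵢCp,ᵢ(T_out − Tᵢ) = 0
Σ ṁᵢCp,ᵢTᵢ = 44.5×2.34×14.9 + 56.1×2.34×-23.4 = -1520.3
Σ ṁᵢCp,ᵢ = 44.5×2.34 + 56.1×2.34 = 235.4
T_out = -1520.3 / 235.4 = -6.4582 °C

T_out = -6.46 °C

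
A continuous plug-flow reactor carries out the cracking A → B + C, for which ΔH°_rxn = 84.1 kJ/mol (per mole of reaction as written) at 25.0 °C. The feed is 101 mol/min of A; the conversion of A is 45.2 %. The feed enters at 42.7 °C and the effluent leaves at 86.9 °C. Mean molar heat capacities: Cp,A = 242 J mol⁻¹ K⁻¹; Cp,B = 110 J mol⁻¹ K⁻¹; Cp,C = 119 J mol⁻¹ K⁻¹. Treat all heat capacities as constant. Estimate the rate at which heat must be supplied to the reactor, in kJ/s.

Q_in = 81.4 kJ/s

Extent of reaction ξ = 0.452 × 101 = 45.652 mol/min
Reaction term: ξ·ΔH°_rxn = 45.652 × 84.1 = 3839.3 kJ/min
Sensible, feed 42.7→25 °C: -432.62 kJ/min
Outlet flows (mol/min): A 55.348, B 45.652, C 45.652
Sensible, products 25→86.9 °C: 1476.2 kJ/min
Q = ΔH = 4882.9 kJ/min = 81.382 kW
Heat supplied = 81.382 kJ/s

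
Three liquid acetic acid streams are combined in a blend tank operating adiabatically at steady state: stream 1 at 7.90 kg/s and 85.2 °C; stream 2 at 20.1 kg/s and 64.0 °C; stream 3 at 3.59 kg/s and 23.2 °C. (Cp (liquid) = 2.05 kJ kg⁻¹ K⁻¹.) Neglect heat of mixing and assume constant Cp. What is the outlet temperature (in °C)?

T_out = 64.7 °C

Adiabatic, steady state ⇒ Σ ṁᵢCp,ᵢ(T_out − Tᵢ) = 0
Σ ṁᵢCp,ᵢTᵢ = 7.90×2.05×85.2 + 20.1×2.05×64.0 + 3.59×2.05×23.2 = 4187.7
Σ ṁᵢCp,ᵢ = 7.90×2.05 + 20.1×2.05 + 3.59×2.05 = 64.76
T_out = 4187.7 / 64.76 = 64.665 °C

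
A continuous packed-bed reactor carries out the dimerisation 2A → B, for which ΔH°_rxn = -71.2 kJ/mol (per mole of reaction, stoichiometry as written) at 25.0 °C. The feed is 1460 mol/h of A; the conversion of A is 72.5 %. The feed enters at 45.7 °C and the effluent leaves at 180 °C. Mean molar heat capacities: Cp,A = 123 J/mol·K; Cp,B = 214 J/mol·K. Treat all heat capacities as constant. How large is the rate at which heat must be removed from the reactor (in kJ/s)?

Extent of reaction ξ = 0.725 × 1460 / 2 = 529.25 mol/h
Reaction term: ξ·ΔH°_rxn = 529.25 × -71.2 = -37683 kJ/h
Sensible, feed 45.7→25 °C: -3717.3 kJ/h
Outlet flows (mol/h): A 401.5, B 529.25
Sensible, products 25→180 °C: 25210 kJ/h
Q = ΔH = -16190 kJ/h = -4.4972 kW
Heat removed = 4.4972 kJ/s

Q_out = 4.50 kJ/s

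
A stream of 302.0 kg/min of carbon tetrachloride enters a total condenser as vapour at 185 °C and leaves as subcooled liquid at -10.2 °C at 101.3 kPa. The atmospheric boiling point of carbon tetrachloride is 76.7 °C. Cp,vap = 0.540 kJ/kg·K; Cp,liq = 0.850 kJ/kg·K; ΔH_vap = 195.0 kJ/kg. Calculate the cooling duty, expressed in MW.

vapour 185→76.7 °C: -58.482 kJ/kg
condensation at 76.7 °C: -195 kJ/kg
liquid 76.7→-10.2 °C: -73.865 kJ/kg
Δh = -58.482 + -195 + -73.865 = -327.35 kJ/kg
Q = ṁ·Δh = 302.0 kg/min × -327.35 kJ/kg = -98859 kJ/min
|Q| = 1647.6 kW = 1.6476 MW

Q_c = 1.65 MW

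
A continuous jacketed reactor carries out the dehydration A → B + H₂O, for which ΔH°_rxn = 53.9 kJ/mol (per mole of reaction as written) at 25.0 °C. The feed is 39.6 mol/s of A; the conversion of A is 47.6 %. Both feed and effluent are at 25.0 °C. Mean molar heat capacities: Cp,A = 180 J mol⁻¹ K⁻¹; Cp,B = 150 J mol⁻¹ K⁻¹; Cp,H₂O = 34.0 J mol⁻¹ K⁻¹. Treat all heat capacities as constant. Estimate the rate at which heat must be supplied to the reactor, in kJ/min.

Q_in = 61000 kJ/min

Extent of reaction ξ = 0.476 × 39.6 = 18.85 mol/s
Reaction term: ξ·ΔH°_rxn = 18.85 × 53.9 = 1016 kJ/s
Q = ΔH = 1016 kJ/s = 1016 kW
Heat supplied = 60960 kJ/min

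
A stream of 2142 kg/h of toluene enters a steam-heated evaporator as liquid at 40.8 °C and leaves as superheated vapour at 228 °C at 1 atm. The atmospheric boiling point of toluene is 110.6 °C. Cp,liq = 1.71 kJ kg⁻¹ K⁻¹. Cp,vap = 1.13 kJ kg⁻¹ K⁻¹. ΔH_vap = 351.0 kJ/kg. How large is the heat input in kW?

liquid 40.8→110.6 °C: 119.36 kJ/kg
vaporisation at 110.6 °C: 351 kJ/kg
vapour 110.6→228 °C: 132.66 kJ/kg
Δh = 119.36 + 351 + 132.66 = 603.02 kJ/kg
Q = ṁ·Δh = 2142 kg/h × 603.02 kJ/kg = 1.2917e+06 kJ/h
|Q| = 358.8 kW

Q = 359 kW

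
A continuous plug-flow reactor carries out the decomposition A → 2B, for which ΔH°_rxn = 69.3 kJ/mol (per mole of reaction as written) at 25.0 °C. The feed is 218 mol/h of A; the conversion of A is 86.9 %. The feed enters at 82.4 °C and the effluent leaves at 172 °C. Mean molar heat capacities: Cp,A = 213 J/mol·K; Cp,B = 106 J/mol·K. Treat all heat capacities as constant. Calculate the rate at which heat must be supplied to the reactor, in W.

Q_in = 4790 W

Extent of reaction ξ = 0.869 × 218 = 189.44 mol/h
Reaction term: ξ·ΔH°_rxn = 189.44 × 69.3 = 13128 kJ/h
Sensible, feed 82.4→25 °C: -2665.3 kJ/h
Outlet flows (mol/h): A 28.558, B 378.88
Sensible, products 25→172 °C: 6798 kJ/h
Q = ΔH = 17261 kJ/h = 4.7947 kW
Heat supplied = 4794.7 W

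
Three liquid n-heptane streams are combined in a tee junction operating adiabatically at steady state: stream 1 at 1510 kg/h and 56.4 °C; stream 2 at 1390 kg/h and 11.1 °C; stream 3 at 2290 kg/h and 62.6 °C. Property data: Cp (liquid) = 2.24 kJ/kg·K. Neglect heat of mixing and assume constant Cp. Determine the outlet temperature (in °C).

No heat crosses the boundary, so H_out = H_in.
Σ ṁᵢCp,ᵢTᵢ = 1510×2.24×56.4 + 1390×2.24×11.1 + 2290×2.24×62.6 = 546440
Σ ṁᵢCp,ᵢ = 1510×2.24 + 1390×2.24 + 2290×2.24 = 11626
T_out = 546440 / 11626 = 47.003 °C

T_out = 47.0 °C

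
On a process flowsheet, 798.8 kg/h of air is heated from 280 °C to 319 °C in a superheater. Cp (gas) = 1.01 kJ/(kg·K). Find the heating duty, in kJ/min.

Q = ṁ·Cp·ΔT = 798.8 × 1.01 × (319 − 280) = 31465 kJ/h
Converting: 31465 / 3600 s = 8.7402 kW
Heating duty = 524.41 kJ/min

Q = 524 kJ/min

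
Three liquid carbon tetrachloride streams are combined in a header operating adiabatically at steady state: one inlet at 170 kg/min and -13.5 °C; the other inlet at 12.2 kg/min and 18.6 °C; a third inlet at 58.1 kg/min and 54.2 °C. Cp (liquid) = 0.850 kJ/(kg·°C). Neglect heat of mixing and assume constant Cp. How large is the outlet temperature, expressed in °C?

No heat crosses the boundary, so H_out = H_in.
Σ ṁᵢCp,ᵢTᵢ = 170×0.850×-13.5 + 12.2×0.850×18.6 + 58.1×0.850×54.2 = 918.8
Σ ṁᵢCp,ᵢ = 170×0.850 + 12.2×0.850 + 58.1×0.850 = 204.25
T_out = 918.8 / 204.25 = 4.4983 °C

T_out = 4.50 °C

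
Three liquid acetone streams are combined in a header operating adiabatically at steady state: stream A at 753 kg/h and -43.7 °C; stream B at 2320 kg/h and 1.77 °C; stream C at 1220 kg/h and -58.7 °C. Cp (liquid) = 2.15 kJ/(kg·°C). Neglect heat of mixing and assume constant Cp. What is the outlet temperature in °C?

Adiabatic, steady state ⇒ Σ ṁᵢCp,ᵢ(T_out − Tᵢ) = 0
Σ ṁᵢCp,ᵢTᵢ = 753×2.15×-43.7 + 2320×2.15×1.77 + 1220×2.15×-58.7 = -215890
Σ ṁᵢCp,ᵢ = 753×2.15 + 2320×2.15 + 1220×2.15 = 9230
T_out = -215890 / 9230 = -23.39 °C

T_out = -23.4 °C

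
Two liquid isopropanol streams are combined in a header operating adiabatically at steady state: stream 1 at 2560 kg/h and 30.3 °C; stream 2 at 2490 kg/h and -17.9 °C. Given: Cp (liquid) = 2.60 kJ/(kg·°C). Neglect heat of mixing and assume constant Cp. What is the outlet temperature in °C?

T_out = 6.53 °C

Adiabatic, steady state ⇒ Σ ṁᵢCp,ᵢ(T_out − Tᵢ) = 0
T_out = Σ ṁᵢCp,ᵢTᵢ / Σ ṁᵢCp,ᵢ
      = 85792 / 13130 = 6.5341 °C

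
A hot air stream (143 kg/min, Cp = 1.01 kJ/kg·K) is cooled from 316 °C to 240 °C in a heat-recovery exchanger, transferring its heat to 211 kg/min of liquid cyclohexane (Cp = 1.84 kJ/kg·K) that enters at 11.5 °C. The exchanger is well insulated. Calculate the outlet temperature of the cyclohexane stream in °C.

Heat released by hot stream: Q = 143 × 1.01 × (316 − 240) = 10977 kJ/min
Energy balance on cold side (adiabatic exchanger): Q = ṁ_c·Cp_c·(T_c,out − T_c,in)
T_c,out = 11.5 + 10977/(211 × 1.84) = 39.773 °C

T_c,out = 39.8 °C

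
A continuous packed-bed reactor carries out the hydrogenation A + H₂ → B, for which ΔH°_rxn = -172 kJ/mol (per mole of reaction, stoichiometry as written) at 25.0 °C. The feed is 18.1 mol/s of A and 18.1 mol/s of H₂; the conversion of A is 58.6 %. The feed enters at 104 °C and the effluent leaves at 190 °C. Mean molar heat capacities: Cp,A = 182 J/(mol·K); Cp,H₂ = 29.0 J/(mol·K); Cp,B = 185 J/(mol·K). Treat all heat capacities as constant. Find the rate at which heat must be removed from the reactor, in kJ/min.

Extent of reaction ξ = 0.586 × 18.1 = 10.607 mol/s
Reaction term: ξ·ΔH°_rxn = 10.607 × -172 = -1824.3 kJ/s
Sensible, feed 104→25 °C: -301.71 kJ/s
Outlet flows (mol/s): A 7.4934, H₂ 7.4934, B 10.607
Sensible, products 25→190 °C: 584.65 kJ/s
Q = ΔH = -1541.4 kJ/s = -1541.4 kW
Heat removed = 92484 kJ/min

Q_out = 92500 kJ/min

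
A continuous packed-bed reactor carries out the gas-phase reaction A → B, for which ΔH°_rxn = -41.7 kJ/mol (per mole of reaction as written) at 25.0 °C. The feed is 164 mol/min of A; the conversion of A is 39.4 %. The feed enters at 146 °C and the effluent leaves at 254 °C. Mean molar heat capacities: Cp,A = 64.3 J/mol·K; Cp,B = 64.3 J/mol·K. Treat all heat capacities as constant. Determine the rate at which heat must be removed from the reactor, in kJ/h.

Q_out = 93300 kJ/h

Extent of reaction ξ = 0.394 × 164 = 64.616 mol/min
Reaction term: ξ·ΔH°_rxn = 64.616 × -41.7 = -2694.5 kJ/min
Sensible, feed 146→25 °C: -1276 kJ/min
Outlet flows (mol/min): A 99.384, B 64.616
Sensible, products 25→254 °C: 2414.9 kJ/min
Q = ΔH = -1555.6 kJ/min = -25.927 kW
Heat removed = 93336 kJ/h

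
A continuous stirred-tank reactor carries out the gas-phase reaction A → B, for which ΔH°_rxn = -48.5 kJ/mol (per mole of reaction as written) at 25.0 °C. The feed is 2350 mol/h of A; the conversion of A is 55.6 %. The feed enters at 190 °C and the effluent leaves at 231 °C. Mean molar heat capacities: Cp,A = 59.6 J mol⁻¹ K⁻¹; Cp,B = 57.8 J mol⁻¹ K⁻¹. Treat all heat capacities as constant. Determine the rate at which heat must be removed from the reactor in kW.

Q_out = 16.1 kW

Extent of reaction ξ = 0.556 × 2350 = 1306.6 mol/h
Reaction term: ξ·ΔH°_rxn = 1306.6 × -48.5 = -63370 kJ/h
Sensible, feed 190→25 °C: -23110 kJ/h
Outlet flows (mol/h): A 1043.4, B 1306.6
Sensible, products 25→231 °C: 28368 kJ/h
Q = ΔH = -58112 kJ/h = -16.142 kW
Heat removed = 16.142 kW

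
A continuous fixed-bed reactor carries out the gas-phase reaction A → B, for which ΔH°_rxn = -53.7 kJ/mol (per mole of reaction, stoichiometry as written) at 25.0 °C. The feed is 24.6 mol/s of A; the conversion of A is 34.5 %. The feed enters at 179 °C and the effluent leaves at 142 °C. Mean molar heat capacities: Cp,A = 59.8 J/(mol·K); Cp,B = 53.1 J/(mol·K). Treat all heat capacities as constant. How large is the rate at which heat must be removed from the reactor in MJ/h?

Q_out = 1860 MJ/h

Extent of reaction ξ = 0.345 × 24.6 = 8.487 mol/s
Reaction term: ξ·ΔH°_rxn = 8.487 × -53.7 = -455.75 kJ/s
Sensible, feed 179→25 °C: -226.55 kJ/s
Outlet flows (mol/s): A 16.113, B 8.487
Sensible, products 25→142 °C: 165.46 kJ/s
Q = ΔH = -516.83 kJ/s = -516.83 kW
Heat removed = 1860.6 MJ/h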